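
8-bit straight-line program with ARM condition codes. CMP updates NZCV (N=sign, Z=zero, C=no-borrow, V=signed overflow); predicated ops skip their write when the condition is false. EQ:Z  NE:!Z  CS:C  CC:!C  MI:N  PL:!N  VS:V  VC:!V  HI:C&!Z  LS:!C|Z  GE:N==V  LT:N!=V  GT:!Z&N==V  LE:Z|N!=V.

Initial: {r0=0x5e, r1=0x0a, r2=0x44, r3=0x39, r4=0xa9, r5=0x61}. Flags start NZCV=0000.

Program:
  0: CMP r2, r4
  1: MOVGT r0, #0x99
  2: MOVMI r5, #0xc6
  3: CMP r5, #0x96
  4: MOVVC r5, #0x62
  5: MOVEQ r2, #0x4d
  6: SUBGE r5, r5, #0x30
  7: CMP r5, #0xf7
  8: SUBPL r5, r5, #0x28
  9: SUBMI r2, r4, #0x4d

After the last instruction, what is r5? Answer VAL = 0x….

0: ✓ CMP  NZCV=1001
1: ✓ MOVGT  r0←0x99
2: ✓ MOVMI  r5←0xc6
3: ✓ CMP  NZCV=0010
4: ✓ MOVVC  r5←0x62
5: · MOVEQ
6: ✓ SUBGE  r5←0x32
7: ✓ CMP  NZCV=0000
8: ✓ SUBPL  r5←0x0a
9: · SUBMI

VAL = 0x0a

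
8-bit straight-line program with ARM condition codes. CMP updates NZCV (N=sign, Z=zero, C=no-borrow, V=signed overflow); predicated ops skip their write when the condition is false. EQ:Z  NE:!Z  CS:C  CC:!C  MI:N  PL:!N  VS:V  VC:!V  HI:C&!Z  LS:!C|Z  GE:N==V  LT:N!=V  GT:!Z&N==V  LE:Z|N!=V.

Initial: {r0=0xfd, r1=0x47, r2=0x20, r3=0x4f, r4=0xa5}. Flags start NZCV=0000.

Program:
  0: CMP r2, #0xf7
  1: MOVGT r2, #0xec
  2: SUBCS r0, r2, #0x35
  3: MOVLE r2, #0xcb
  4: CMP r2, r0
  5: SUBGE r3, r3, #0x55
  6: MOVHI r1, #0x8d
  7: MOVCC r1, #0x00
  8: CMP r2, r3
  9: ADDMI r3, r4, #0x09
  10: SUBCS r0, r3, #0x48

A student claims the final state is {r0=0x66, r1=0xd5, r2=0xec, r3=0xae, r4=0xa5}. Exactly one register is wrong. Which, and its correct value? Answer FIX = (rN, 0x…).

FIX = (r1, 0x00)

0: ✓ CMP  NZCV=0000
1: ✓ MOVGT  r2←0xec
2: · SUBCS
3: · MOVLE
4: ✓ CMP  NZCV=1000
5: · SUBGE
6: · MOVHI
7: ✓ MOVCC  r1←0x00
8: ✓ CMP  NZCV=1010
9: ✓ ADDMI  r3←0xae
10: ✓ SUBCS  r0←0x66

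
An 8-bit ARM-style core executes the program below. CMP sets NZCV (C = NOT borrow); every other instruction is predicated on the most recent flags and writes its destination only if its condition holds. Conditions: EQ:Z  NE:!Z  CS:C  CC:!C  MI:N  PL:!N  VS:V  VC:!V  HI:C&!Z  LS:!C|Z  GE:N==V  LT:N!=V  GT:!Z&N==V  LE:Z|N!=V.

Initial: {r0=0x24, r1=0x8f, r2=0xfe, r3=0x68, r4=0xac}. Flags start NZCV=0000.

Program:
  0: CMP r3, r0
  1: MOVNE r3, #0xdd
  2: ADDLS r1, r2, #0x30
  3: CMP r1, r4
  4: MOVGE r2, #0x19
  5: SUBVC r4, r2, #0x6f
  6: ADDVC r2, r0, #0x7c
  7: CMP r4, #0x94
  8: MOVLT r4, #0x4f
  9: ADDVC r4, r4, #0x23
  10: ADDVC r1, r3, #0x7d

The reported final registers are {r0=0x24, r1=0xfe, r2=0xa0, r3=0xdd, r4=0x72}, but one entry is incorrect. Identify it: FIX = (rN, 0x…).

FIX = (r1, 0x5a)

[0] flags=0010 → (cmp)
[1] flags=0010 NE?T → r3=0xdd
[2] flags=0010 LS?F → skip
[3] flags=1000 → (cmp)
[4] flags=1000 GE?F → skip
[5] flags=1000 VC?T → r4=0x8f
[6] flags=1000 VC?T → r2=0xa0
[7] flags=1000 → (cmp)
[8] flags=1000 LT?T → r4=0x4f
[9] flags=1000 VC?T → r4=0x72
[10] flags=1000 VC?T → r1=0x5a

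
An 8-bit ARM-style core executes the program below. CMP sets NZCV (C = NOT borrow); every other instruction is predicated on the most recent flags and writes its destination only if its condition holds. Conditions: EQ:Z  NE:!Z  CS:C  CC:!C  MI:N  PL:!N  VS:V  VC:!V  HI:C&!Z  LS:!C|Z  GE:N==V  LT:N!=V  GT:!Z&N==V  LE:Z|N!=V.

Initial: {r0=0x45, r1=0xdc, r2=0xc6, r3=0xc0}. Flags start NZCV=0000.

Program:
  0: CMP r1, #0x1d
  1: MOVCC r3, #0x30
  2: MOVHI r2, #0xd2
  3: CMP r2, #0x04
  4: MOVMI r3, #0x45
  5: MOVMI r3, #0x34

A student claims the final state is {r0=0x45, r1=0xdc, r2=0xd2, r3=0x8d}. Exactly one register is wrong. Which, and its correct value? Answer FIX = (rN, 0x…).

FIX = (r3, 0x34)

[0] flags=1010 → (cmp)
[1] flags=1010 CC?F → skip
[2] flags=1010 HI?T → r2=0xd2
[3] flags=1010 → (cmp)
[4] flags=1010 MI?T → r3=0x45
[5] flags=1010 MI?T → r3=0x34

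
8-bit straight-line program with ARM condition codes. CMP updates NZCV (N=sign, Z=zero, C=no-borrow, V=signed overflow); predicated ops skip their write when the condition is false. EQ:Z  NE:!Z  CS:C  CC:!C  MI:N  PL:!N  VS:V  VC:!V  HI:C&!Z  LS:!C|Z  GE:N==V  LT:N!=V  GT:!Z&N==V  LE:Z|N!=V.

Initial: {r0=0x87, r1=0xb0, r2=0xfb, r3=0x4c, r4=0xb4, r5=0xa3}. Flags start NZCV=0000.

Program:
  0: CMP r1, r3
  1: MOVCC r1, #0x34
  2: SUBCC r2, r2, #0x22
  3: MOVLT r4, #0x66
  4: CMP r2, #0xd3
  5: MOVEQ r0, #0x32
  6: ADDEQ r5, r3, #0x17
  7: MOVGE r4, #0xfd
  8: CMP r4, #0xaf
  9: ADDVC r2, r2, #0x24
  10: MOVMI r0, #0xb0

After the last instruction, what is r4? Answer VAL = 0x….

0: ✓ CMP  NZCV=0011
1: · MOVCC
2: · SUBCC
3: ✓ MOVLT  r4←0x66
4: ✓ CMP  NZCV=0010
5: · MOVEQ
6: · ADDEQ
7: ✓ MOVGE  r4←0xfd
8: ✓ CMP  NZCV=0010
9: ✓ ADDVC  r2←0x1f
10: · MOVMI

VAL = 0xfd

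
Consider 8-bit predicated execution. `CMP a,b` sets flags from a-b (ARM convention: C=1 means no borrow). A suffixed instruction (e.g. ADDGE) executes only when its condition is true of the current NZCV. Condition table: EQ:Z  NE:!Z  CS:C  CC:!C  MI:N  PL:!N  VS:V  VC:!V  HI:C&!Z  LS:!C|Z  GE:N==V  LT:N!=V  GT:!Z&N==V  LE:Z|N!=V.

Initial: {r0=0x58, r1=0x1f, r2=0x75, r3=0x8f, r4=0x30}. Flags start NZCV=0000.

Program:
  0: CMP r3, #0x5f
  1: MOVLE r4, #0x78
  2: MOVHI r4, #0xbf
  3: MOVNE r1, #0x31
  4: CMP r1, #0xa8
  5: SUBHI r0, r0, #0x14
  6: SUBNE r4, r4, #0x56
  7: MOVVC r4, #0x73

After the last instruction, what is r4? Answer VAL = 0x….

VAL = 0x69

[0] flags=0011 → (cmp)
[1] flags=0011 LE?T → r4=0x78
[2] flags=0011 HI?T → r4=0xbf
[3] flags=0011 NE?T → r1=0x31
[4] flags=1001 → (cmp)
[5] flags=1001 HI?F → skip
[6] flags=1001 NE?T → r4=0x69
[7] flags=1001 VC?F → skip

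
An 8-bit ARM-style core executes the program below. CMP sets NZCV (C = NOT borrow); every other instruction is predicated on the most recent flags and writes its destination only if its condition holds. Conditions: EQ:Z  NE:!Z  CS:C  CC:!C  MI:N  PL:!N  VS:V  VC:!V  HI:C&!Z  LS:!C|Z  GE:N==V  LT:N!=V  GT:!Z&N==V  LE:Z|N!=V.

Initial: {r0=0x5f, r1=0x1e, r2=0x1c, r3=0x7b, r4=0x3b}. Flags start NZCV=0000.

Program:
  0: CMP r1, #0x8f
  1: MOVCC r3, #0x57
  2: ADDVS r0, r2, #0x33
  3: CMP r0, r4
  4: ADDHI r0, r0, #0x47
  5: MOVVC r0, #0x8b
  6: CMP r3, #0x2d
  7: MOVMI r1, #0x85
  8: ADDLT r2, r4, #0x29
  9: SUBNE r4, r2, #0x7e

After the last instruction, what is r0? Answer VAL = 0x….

VAL = 0x8b

[0] flags=1001 → (cmp)
[1] flags=1001 CC?T → r3=0x57
[2] flags=1001 VS?T → r0=0x4f
[3] flags=0010 → (cmp)
[4] flags=0010 HI?T → r0=0x96
[5] flags=0010 VC?T → r0=0x8b
[6] flags=0010 → (cmp)
[7] flags=0010 MI?F → skip
[8] flags=0010 LT?F → skip
[9] flags=0010 NE?T → r4=0x9e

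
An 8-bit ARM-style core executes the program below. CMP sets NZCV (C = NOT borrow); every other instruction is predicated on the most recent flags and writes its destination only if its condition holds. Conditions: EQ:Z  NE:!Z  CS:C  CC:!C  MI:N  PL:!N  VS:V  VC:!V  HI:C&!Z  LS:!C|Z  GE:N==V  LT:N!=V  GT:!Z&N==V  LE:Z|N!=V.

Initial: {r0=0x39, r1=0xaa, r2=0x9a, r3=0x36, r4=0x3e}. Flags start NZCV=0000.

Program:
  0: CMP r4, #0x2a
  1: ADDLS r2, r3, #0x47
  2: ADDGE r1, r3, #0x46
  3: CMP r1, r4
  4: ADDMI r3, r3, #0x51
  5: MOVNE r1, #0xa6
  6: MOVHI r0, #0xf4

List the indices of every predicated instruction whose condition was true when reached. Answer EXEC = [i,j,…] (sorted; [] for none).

0: ✓ CMP  NZCV=0010
1: · ADDLS
2: ✓ ADDGE  r1←0x7c
3: ✓ CMP  NZCV=0010
4: · ADDMI
5: ✓ MOVNE  r1←0xa6
6: ✓ MOVHI  r0←0xf4

EXEC = [2,5,6]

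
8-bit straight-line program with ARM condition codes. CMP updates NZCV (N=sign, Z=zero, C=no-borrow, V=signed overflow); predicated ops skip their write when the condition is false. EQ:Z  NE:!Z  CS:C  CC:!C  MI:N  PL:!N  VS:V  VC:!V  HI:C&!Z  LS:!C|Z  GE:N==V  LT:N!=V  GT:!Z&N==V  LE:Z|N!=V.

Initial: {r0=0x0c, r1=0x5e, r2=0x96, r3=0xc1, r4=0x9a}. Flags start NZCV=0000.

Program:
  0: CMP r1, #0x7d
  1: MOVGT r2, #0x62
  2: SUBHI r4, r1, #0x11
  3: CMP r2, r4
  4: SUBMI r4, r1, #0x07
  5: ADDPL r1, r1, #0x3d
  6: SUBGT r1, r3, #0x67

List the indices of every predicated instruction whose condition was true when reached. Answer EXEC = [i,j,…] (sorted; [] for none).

0: ✓ CMP  NZCV=1000
1: · MOVGT
2: · SUBHI
3: ✓ CMP  NZCV=1000
4: ✓ SUBMI  r4←0x57
5: · ADDPL
6: · SUBGT

EXEC = [4]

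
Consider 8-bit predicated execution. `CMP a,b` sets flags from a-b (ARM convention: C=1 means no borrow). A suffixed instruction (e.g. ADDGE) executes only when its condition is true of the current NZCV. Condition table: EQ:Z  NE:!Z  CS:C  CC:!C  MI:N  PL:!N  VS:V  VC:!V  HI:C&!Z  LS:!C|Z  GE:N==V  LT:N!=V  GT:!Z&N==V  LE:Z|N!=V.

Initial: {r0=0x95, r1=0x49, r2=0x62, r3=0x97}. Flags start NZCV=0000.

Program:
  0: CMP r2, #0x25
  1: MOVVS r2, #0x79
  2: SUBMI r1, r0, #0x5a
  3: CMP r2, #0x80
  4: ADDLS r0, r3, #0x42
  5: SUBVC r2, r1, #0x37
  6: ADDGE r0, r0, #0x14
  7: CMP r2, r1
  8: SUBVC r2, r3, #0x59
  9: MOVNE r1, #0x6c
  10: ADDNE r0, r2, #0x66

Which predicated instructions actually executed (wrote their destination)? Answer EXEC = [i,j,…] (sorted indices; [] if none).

EXEC = [4,6,8,9,10]

[0] flags=0010 → (cmp)
[1] flags=0010 VS?F → skip
[2] flags=0010 MI?F → skip
[3] flags=1001 → (cmp)
[4] flags=1001 LS?T → r0=0xd9
[5] flags=1001 VC?F → skip
[6] flags=1001 GE?T → r0=0xed
[7] flags=0010 → (cmp)
[8] flags=0010 VC?T → r2=0x3e
[9] flags=0010 NE?T → r1=0x6c
[10] flags=0010 NE?T → r0=0xa4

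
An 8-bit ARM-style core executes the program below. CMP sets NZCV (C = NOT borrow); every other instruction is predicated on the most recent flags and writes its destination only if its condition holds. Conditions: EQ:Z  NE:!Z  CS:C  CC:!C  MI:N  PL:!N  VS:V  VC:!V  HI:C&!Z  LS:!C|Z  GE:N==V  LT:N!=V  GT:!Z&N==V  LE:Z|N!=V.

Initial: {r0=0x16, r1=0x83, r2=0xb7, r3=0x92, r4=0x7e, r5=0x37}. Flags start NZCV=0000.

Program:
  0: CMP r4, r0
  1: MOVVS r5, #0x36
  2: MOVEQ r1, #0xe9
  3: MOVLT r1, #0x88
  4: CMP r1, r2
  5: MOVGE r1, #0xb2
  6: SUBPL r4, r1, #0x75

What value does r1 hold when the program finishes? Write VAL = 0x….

0: ✓ CMP  NZCV=0010
1: · MOVVS
2: · MOVEQ
3: · MOVLT
4: ✓ CMP  NZCV=1000
5: · MOVGE
6: · SUBPL

VAL = 0x83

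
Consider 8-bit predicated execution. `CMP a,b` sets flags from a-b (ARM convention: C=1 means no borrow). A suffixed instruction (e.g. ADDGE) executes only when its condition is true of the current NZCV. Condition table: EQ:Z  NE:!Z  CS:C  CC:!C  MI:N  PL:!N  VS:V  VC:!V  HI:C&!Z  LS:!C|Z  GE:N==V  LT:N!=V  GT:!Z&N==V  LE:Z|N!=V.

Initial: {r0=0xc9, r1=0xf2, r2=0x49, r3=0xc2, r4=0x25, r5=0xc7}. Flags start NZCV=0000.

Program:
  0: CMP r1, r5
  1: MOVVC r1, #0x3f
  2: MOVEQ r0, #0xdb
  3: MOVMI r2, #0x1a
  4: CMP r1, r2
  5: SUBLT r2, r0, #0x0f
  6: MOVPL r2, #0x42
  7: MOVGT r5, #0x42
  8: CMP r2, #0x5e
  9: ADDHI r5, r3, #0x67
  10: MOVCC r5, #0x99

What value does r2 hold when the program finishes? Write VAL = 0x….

VAL = 0xba

0: ✓ CMP  NZCV=0010
1: ✓ MOVVC  r1←0x3f
2: · MOVEQ
3: · MOVMI
4: ✓ CMP  NZCV=1000
5: ✓ SUBLT  r2←0xba
6: · MOVPL
7: · MOVGT
8: ✓ CMP  NZCV=0011
9: ✓ ADDHI  r5←0x29
10: · MOVCC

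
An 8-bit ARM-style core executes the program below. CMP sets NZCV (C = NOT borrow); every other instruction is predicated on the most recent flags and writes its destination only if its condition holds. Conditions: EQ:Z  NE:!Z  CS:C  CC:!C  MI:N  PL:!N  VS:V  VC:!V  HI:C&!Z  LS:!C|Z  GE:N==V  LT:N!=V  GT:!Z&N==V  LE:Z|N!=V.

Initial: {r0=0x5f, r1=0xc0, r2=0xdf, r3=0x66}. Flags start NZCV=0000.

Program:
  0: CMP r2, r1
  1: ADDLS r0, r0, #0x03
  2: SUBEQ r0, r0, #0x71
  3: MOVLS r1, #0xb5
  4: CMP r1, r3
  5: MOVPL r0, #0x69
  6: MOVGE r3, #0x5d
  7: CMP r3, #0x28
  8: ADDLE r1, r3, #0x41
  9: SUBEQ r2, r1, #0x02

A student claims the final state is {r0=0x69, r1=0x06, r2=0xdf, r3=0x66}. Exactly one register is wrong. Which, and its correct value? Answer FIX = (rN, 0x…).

[0] flags=0010 → (cmp)
[1] flags=0010 LS?F → skip
[2] flags=0010 EQ?F → skip
[3] flags=0010 LS?F → skip
[4] flags=0011 → (cmp)
[5] flags=0011 PL?T → r0=0x69
[6] flags=0011 GE?F → skip
[7] flags=0010 → (cmp)
[8] flags=0010 LE?F → skip
[9] flags=0010 EQ?F → skip

FIX = (r1, 0xc0)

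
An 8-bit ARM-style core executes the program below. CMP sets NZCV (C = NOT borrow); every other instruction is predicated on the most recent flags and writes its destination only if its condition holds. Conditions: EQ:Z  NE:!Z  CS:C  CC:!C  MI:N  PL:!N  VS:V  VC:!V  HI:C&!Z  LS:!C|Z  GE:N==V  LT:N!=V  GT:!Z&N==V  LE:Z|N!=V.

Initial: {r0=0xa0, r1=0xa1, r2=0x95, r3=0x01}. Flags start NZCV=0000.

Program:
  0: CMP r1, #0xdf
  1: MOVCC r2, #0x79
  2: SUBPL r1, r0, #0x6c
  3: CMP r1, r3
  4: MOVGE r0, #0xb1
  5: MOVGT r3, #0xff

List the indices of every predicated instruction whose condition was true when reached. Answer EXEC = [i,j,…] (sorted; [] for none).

EXEC = [1]

[0] flags=1000 → (cmp)
[1] flags=1000 CC?T → r2=0x79
[2] flags=1000 PL?F → skip
[3] flags=1010 → (cmp)
[4] flags=1010 GE?F → skip
[5] flags=1010 GT?F → skip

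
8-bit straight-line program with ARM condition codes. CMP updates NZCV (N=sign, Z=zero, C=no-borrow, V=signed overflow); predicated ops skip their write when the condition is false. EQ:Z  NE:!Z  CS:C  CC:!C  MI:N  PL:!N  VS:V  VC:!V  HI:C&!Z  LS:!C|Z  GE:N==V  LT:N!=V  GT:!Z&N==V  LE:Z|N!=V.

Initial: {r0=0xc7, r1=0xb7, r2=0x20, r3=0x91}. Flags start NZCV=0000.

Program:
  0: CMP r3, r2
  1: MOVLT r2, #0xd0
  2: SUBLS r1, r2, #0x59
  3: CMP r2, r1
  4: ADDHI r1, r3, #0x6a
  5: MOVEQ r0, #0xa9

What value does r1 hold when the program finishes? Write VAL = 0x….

VAL = 0xfb

0: ✓ CMP  NZCV=0011
1: ✓ MOVLT  r2←0xd0
2: · SUBLS
3: ✓ CMP  NZCV=0010
4: ✓ ADDHI  r1←0xfb
5: · MOVEQ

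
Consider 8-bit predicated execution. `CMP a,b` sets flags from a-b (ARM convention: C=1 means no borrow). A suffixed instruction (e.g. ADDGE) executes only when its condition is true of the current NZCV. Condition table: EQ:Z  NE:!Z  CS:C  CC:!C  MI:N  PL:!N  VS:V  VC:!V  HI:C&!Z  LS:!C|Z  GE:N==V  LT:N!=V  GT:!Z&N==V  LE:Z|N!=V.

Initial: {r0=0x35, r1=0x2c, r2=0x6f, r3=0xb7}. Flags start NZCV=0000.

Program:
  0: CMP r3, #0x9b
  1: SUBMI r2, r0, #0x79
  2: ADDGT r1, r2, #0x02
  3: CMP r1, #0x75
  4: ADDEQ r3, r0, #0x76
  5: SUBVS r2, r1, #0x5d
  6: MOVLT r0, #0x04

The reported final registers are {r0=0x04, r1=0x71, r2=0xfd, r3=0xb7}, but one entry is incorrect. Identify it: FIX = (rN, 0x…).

FIX = (r2, 0x6f)

0: ✓ CMP  NZCV=0010
1: · SUBMI
2: ✓ ADDGT  r1←0x71
3: ✓ CMP  NZCV=1000
4: · ADDEQ
5: · SUBVS
6: ✓ MOVLT  r0←0x04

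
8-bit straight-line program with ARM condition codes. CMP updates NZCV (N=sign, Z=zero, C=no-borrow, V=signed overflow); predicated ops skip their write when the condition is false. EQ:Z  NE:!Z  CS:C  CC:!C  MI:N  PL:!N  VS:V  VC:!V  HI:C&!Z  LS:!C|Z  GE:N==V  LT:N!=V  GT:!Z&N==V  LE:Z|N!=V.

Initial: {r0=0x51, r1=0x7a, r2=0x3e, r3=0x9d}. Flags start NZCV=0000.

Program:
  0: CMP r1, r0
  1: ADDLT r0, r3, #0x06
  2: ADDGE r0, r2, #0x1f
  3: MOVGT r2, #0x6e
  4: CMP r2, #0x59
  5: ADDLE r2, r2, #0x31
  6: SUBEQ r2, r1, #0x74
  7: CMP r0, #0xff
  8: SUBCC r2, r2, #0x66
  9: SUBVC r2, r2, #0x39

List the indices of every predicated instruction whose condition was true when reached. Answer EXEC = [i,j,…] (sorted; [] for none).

[0] flags=0010 → (cmp)
[1] flags=0010 LT?F → skip
[2] flags=0010 GE?T → r0=0x5d
[3] flags=0010 GT?T → r2=0x6e
[4] flags=0010 → (cmp)
[5] flags=0010 LE?F → skip
[6] flags=0010 EQ?F → skip
[7] flags=0000 → (cmp)
[8] flags=0000 CC?T → r2=0x08
[9] flags=0000 VC?T → r2=0xcf

EXEC = [2,3,8,9]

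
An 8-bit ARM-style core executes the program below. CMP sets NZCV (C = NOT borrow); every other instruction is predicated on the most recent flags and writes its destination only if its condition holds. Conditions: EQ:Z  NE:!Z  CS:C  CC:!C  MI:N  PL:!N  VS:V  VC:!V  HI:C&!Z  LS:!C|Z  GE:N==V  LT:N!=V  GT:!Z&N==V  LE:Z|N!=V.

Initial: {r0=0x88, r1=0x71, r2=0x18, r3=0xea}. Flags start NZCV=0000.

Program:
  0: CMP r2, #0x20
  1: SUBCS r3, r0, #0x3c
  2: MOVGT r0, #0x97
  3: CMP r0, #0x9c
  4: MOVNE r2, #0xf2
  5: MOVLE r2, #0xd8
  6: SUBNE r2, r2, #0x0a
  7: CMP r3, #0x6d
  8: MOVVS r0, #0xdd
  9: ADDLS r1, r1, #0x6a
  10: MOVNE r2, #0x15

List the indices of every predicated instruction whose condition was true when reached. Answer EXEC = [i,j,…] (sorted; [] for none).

0: ✓ CMP  NZCV=1000
1: · SUBCS
2: · MOVGT
3: ✓ CMP  NZCV=1000
4: ✓ MOVNE  r2←0xf2
5: ✓ MOVLE  r2←0xd8
6: ✓ SUBNE  r2←0xce
7: ✓ CMP  NZCV=0011
8: ✓ MOVVS  r0←0xdd
9: · ADDLS
10: ✓ MOVNE  r2←0x15

EXEC = [4,5,6,8,10]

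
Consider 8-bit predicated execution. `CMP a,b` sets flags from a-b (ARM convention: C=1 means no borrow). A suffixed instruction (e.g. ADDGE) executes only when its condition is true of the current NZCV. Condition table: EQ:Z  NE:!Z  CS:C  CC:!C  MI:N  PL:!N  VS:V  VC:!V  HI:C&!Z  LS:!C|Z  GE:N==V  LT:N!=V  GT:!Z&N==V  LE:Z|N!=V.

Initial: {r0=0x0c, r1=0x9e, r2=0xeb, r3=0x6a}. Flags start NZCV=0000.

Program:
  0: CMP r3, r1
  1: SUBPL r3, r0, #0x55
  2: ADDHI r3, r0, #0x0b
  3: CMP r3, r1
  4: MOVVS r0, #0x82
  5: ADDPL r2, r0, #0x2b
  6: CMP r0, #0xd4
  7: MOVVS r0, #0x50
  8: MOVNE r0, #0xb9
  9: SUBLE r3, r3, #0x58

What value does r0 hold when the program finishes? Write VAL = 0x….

[0] flags=1001 → (cmp)
[1] flags=1001 PL?F → skip
[2] flags=1001 HI?F → skip
[3] flags=1001 → (cmp)
[4] flags=1001 VS?T → r0=0x82
[5] flags=1001 PL?F → skip
[6] flags=1000 → (cmp)
[7] flags=1000 VS?F → skip
[8] flags=1000 NE?T → r0=0xb9
[9] flags=1000 LE?T → r3=0x12

VAL = 0xb9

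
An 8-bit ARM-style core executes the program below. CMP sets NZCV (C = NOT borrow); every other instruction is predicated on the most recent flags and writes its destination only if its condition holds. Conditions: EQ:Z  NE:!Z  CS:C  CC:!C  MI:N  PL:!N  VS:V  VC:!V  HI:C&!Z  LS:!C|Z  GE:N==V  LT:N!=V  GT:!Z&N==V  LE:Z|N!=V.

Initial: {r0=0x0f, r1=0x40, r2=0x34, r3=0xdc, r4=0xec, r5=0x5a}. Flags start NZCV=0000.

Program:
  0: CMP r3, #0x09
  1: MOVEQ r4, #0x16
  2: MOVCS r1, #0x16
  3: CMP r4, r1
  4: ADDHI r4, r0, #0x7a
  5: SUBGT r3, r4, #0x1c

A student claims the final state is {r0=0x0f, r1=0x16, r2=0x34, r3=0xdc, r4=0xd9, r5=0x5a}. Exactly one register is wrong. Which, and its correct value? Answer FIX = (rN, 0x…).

[0] flags=1010 → (cmp)
[1] flags=1010 EQ?F → skip
[2] flags=1010 CS?T → r1=0x16
[3] flags=1010 → (cmp)
[4] flags=1010 HI?T → r4=0x89
[5] flags=1010 GT?F → skip

FIX = (r4, 0x89)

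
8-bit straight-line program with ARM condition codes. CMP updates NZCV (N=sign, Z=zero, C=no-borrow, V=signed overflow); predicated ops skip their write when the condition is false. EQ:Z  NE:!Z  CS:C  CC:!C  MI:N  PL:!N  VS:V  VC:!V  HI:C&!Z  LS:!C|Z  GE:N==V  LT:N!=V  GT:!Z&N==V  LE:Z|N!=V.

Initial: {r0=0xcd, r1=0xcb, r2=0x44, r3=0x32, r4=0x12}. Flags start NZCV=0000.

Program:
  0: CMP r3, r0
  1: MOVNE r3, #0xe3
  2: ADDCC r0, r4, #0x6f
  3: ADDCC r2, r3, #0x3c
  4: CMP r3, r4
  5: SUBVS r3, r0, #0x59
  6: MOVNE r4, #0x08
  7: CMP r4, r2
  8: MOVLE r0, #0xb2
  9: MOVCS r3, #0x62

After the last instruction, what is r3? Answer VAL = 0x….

VAL = 0xe3

0: ✓ CMP  NZCV=0000
1: ✓ MOVNE  r3←0xe3
2: ✓ ADDCC  r0←0x81
3: ✓ ADDCC  r2←0x1f
4: ✓ CMP  NZCV=1010
5: · SUBVS
6: ✓ MOVNE  r4←0x08
7: ✓ CMP  NZCV=1000
8: ✓ MOVLE  r0←0xb2
9: · MOVCS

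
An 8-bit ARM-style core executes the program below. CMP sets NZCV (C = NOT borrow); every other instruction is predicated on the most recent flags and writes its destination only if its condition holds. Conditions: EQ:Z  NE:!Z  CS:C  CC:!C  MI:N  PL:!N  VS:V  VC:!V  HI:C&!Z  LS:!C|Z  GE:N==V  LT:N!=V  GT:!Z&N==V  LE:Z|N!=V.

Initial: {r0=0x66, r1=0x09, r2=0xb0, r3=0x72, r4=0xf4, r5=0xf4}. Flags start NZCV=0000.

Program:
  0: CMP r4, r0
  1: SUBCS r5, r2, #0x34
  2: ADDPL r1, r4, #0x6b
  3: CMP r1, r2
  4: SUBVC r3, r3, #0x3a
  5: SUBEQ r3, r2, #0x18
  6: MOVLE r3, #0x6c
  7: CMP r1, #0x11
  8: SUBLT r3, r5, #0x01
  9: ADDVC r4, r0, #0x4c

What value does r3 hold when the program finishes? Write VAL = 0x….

VAL = 0x7b

[0] flags=1010 → (cmp)
[1] flags=1010 CS?T → r5=0x7c
[2] flags=1010 PL?F → skip
[3] flags=0000 → (cmp)
[4] flags=0000 VC?T → r3=0x38
[5] flags=0000 EQ?F → skip
[6] flags=0000 LE?F → skip
[7] flags=1000 → (cmp)
[8] flags=1000 LT?T → r3=0x7b
[9] flags=1000 VC?T → r4=0xb2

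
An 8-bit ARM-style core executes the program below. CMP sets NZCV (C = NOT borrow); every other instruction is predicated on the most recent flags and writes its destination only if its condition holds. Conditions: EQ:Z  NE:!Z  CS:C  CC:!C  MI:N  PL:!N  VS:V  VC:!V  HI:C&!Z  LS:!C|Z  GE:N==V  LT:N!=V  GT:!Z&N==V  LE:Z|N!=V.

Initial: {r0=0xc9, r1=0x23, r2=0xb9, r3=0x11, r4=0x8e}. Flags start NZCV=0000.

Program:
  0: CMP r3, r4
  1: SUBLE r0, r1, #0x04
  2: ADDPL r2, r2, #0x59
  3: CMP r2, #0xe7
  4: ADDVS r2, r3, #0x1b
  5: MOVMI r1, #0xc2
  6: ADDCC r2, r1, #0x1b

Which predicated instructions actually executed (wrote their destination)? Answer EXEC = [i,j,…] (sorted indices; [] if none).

0: ✓ CMP  NZCV=1001
1: · SUBLE
2: · ADDPL
3: ✓ CMP  NZCV=1000
4: · ADDVS
5: ✓ MOVMI  r1←0xc2
6: ✓ ADDCC  r2←0xdd

EXEC = [5,6]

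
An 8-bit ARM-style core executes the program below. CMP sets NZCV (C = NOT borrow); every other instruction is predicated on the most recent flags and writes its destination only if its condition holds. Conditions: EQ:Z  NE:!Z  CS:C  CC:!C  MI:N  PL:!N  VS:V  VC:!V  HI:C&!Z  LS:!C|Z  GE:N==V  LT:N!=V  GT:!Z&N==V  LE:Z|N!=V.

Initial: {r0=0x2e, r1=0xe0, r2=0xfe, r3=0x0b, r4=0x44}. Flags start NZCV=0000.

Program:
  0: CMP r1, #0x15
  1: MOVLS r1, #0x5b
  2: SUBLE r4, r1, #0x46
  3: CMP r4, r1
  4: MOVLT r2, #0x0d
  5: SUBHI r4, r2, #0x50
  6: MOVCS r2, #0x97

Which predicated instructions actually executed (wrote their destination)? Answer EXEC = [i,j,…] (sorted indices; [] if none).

EXEC = [2,4]

0: ✓ CMP  NZCV=1010
1: · MOVLS
2: ✓ SUBLE  r4←0x9a
3: ✓ CMP  NZCV=1000
4: ✓ MOVLT  r2←0x0d
5: · SUBHI
6: · MOVCS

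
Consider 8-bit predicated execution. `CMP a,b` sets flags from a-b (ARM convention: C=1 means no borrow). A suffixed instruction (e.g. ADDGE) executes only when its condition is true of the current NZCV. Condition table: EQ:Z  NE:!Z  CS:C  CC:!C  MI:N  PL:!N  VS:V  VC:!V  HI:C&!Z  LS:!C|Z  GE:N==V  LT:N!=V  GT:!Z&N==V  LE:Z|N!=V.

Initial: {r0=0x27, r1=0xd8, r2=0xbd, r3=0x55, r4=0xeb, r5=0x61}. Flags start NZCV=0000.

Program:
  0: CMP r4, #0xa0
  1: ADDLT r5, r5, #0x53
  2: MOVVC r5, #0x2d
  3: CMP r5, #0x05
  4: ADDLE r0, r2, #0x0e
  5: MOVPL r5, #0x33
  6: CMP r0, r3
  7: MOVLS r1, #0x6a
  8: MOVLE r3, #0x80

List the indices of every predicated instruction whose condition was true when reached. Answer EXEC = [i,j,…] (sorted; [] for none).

[0] flags=0010 → (cmp)
[1] flags=0010 LT?F → skip
[2] flags=0010 VC?T → r5=0x2d
[3] flags=0010 → (cmp)
[4] flags=0010 LE?F → skip
[5] flags=0010 PL?T → r5=0x33
[6] flags=1000 → (cmp)
[7] flags=1000 LS?T → r1=0x6a
[8] flags=1000 LE?T → r3=0x80

EXEC = [2,5,7,8]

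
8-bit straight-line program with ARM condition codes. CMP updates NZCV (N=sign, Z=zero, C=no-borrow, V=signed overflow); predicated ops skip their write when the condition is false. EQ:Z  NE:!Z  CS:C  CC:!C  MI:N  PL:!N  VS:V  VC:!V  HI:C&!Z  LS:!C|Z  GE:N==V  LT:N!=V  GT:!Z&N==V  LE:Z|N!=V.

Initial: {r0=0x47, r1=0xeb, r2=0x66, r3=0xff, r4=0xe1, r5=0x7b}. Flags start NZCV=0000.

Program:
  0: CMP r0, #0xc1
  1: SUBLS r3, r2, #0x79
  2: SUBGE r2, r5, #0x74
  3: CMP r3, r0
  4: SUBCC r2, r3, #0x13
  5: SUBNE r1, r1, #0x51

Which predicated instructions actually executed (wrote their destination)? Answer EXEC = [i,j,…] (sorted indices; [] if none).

EXEC = [1,2,5]

[0] flags=1001 → (cmp)
[1] flags=1001 LS?T → r3=0xed
[2] flags=1001 GE?T → r2=0x07
[3] flags=1010 → (cmp)
[4] flags=1010 CC?F → skip
[5] flags=1010 NE?T → r1=0x9a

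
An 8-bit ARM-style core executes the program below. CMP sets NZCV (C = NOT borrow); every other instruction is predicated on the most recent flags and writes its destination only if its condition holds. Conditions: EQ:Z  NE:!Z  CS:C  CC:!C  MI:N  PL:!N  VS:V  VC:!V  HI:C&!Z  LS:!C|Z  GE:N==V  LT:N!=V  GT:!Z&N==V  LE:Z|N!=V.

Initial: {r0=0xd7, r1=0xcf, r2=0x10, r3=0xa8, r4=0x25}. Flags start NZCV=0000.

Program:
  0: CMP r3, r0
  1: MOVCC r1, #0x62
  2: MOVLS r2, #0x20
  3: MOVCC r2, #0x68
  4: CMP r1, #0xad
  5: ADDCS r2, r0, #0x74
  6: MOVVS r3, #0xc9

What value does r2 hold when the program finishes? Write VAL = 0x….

VAL = 0x68

[0] flags=1000 → (cmp)
[1] flags=1000 CC?T → r1=0x62
[2] flags=1000 LS?T → r2=0x20
[3] flags=1000 CC?T → r2=0x68
[4] flags=1001 → (cmp)
[5] flags=1001 CS?F → skip
[6] flags=1001 VS?T → r3=0xc9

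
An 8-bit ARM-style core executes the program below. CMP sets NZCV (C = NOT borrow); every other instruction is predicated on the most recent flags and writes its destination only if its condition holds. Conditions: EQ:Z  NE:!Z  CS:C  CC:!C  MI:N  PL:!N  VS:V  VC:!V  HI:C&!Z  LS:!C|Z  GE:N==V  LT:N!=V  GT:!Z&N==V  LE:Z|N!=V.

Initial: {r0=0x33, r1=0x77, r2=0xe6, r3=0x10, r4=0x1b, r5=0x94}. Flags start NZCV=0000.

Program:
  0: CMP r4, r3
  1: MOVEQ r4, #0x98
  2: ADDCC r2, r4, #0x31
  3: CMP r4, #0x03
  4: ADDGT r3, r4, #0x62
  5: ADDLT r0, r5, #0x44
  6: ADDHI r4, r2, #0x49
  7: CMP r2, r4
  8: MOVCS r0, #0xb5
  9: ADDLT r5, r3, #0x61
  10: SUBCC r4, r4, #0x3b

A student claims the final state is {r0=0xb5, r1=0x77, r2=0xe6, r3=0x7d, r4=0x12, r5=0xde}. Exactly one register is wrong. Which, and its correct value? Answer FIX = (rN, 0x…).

FIX = (r4, 0x2f)

0: ✓ CMP  NZCV=0010
1: · MOVEQ
2: · ADDCC
3: ✓ CMP  NZCV=0010
4: ✓ ADDGT  r3←0x7d
5: · ADDLT
6: ✓ ADDHI  r4←0x2f
7: ✓ CMP  NZCV=1010
8: ✓ MOVCS  r0←0xb5
9: ✓ ADDLT  r5←0xde
10: · SUBCC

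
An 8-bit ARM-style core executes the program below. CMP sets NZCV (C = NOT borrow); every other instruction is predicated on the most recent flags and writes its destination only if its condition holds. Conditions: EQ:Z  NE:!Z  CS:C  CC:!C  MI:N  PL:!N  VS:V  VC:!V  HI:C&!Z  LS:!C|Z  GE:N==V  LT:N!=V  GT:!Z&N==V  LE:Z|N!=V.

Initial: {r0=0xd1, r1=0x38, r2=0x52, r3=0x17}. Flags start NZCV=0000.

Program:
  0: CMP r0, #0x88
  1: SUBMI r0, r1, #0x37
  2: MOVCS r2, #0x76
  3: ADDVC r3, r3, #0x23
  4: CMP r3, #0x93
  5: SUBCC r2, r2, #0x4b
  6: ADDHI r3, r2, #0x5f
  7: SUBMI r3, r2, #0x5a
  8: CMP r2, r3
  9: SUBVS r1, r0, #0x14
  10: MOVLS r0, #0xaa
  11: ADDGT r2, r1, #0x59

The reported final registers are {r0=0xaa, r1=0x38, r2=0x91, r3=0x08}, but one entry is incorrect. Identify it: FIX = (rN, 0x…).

FIX = (r3, 0xd1)

[0] flags=0010 → (cmp)
[1] flags=0010 MI?F → skip
[2] flags=0010 CS?T → r2=0x76
[3] flags=0010 VC?T → r3=0x3a
[4] flags=1001 → (cmp)
[5] flags=1001 CC?T → r2=0x2b
[6] flags=1001 HI?F → skip
[7] flags=1001 MI?T → r3=0xd1
[8] flags=0000 → (cmp)
[9] flags=0000 VS?F → skip
[10] flags=0000 LS?T → r0=0xaa
[11] flags=0000 GT?T → r2=0x91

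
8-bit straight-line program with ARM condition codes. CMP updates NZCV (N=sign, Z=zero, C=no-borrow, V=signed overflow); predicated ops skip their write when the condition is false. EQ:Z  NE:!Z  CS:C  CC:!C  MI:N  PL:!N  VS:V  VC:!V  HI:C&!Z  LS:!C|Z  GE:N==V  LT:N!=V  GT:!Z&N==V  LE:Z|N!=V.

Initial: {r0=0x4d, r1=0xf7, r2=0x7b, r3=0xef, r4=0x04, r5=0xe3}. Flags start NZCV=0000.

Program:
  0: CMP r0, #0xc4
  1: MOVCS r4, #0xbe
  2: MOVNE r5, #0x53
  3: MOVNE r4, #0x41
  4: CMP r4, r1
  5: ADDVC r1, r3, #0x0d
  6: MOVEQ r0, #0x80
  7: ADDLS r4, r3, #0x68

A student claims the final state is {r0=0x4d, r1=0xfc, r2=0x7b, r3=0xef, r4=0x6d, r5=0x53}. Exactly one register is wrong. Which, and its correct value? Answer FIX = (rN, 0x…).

FIX = (r4, 0x57)

0: ✓ CMP  NZCV=1001
1: · MOVCS
2: ✓ MOVNE  r5←0x53
3: ✓ MOVNE  r4←0x41
4: ✓ CMP  NZCV=0000
5: ✓ ADDVC  r1←0xfc
6: · MOVEQ
7: ✓ ADDLS  r4←0x57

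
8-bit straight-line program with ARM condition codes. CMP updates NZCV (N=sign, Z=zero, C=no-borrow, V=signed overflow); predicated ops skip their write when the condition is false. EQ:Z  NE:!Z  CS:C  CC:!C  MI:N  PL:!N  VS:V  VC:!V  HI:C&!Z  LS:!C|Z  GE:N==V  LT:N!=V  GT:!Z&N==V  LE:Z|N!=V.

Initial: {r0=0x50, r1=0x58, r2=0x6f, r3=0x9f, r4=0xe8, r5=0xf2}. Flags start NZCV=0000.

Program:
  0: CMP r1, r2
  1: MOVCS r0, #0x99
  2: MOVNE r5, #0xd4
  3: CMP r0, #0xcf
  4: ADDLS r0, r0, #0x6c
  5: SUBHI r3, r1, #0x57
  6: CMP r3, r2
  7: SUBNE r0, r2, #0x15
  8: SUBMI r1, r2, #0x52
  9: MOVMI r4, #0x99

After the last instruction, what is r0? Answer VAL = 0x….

0: ✓ CMP  NZCV=1000
1: · MOVCS
2: ✓ MOVNE  r5←0xd4
3: ✓ CMP  NZCV=1001
4: ✓ ADDLS  r0←0xbc
5: · SUBHI
6: ✓ CMP  NZCV=0011
7: ✓ SUBNE  r0←0x5a
8: · SUBMI
9: · MOVMI

VAL = 0x5a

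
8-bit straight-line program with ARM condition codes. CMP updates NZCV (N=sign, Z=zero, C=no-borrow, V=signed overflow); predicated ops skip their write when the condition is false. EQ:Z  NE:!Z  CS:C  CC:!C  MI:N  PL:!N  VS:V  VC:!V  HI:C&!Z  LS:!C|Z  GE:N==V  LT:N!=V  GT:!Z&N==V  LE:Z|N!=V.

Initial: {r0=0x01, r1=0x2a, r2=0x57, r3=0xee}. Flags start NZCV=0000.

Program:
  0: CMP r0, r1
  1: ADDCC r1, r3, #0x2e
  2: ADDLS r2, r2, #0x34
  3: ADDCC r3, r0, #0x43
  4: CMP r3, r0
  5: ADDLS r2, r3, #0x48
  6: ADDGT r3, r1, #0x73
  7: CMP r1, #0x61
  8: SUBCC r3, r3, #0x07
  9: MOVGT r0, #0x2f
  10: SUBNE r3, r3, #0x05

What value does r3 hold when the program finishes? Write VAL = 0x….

[0] flags=1000 → (cmp)
[1] flags=1000 CC?T → r1=0x1c
[2] flags=1000 LS?T → r2=0x8b
[3] flags=1000 CC?T → r3=0x44
[4] flags=0010 → (cmp)
[5] flags=0010 LS?F → skip
[6] flags=0010 GT?T → r3=0x8f
[7] flags=1000 → (cmp)
[8] flags=1000 CC?T → r3=0x88
[9] flags=1000 GT?F → skip
[10] flags=1000 NE?T → r3=0x83

VAL = 0x83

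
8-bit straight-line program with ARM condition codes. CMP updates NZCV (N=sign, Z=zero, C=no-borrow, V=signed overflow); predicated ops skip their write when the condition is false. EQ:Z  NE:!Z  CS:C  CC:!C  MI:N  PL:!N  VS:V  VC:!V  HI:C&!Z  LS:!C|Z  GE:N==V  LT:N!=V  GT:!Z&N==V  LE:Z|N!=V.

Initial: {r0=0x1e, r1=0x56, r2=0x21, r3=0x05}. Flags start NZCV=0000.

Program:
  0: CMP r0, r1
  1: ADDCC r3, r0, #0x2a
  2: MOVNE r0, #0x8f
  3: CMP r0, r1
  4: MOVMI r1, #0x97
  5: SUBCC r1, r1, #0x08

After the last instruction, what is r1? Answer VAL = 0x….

VAL = 0x56

0: ✓ CMP  NZCV=1000
1: ✓ ADDCC  r3←0x48
2: ✓ MOVNE  r0←0x8f
3: ✓ CMP  NZCV=0011
4: · MOVMI
5: · SUBCC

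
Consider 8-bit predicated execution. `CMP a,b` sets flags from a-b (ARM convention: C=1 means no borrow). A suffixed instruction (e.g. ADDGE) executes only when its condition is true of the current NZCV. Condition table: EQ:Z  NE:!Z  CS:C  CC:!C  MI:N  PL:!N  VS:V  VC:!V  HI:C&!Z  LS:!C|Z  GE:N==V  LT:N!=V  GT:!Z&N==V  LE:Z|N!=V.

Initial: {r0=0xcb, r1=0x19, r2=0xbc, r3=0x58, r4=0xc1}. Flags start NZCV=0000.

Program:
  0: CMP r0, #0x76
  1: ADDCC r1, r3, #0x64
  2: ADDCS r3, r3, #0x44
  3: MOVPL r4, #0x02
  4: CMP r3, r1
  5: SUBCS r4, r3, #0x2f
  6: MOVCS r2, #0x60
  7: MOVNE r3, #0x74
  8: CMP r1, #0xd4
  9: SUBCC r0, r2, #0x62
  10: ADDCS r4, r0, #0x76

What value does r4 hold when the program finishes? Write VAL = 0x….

0: ✓ CMP  NZCV=0011
1: · ADDCC
2: ✓ ADDCS  r3←0x9c
3: ✓ MOVPL  r4←0x02
4: ✓ CMP  NZCV=1010
5: ✓ SUBCS  r4←0x6d
6: ✓ MOVCS  r2←0x60
7: ✓ MOVNE  r3←0x74
8: ✓ CMP  NZCV=0000
9: ✓ SUBCC  r0←0xfe
10: · ADDCS

VAL = 0x6d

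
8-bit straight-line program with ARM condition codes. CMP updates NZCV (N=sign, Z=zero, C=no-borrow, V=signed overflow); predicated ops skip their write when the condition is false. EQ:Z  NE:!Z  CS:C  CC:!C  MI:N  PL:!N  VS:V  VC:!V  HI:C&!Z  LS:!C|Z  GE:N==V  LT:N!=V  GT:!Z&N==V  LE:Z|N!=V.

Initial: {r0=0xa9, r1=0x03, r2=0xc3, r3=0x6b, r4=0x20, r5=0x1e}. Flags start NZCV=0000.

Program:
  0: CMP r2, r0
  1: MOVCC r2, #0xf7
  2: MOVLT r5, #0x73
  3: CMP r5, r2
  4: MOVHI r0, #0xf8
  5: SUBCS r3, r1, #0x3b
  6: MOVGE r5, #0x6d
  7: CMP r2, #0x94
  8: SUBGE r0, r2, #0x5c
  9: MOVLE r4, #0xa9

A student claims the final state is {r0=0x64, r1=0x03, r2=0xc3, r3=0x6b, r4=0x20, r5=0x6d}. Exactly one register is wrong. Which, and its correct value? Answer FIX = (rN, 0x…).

0: ✓ CMP  NZCV=0010
1: · MOVCC
2: · MOVLT
3: ✓ CMP  NZCV=0000
4: · MOVHI
5: · SUBCS
6: ✓ MOVGE  r5←0x6d
7: ✓ CMP  NZCV=0010
8: ✓ SUBGE  r0←0x67
9: · MOVLE

FIX = (r0, 0x67)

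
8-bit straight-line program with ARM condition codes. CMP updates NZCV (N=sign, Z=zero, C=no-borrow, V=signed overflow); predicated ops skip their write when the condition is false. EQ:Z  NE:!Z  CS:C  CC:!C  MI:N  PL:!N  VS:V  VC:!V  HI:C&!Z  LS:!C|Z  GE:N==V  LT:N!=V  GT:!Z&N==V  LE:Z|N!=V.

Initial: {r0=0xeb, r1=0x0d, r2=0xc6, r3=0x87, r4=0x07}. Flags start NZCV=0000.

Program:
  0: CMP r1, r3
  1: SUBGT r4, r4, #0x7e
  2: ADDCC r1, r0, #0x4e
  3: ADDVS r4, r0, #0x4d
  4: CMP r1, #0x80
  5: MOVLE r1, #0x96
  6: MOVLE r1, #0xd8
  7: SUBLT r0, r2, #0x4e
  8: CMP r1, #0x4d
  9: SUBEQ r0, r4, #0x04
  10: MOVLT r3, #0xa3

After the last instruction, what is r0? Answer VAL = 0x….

[0] flags=1001 → (cmp)
[1] flags=1001 GT?T → r4=0x89
[2] flags=1001 CC?T → r1=0x39
[3] flags=1001 VS?T → r4=0x38
[4] flags=1001 → (cmp)
[5] flags=1001 LE?F → skip
[6] flags=1001 LE?F → skip
[7] flags=1001 LT?F → skip
[8] flags=1000 → (cmp)
[9] flags=1000 EQ?F → skip
[10] flags=1000 LT?T → r3=0xa3

VAL = 0xeb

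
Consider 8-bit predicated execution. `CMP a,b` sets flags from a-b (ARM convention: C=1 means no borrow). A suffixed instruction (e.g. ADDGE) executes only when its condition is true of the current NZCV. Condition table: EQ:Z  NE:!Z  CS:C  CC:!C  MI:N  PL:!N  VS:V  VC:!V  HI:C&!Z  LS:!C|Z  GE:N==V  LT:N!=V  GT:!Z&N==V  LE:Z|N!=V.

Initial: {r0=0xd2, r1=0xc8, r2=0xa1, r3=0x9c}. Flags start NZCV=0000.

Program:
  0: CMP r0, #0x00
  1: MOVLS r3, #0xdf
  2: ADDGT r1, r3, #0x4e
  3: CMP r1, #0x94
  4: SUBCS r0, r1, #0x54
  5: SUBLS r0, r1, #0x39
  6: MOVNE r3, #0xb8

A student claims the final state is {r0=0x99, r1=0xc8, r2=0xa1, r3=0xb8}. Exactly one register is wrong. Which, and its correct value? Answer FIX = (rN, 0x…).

[0] flags=1010 → (cmp)
[1] flags=1010 LS?F → skip
[2] flags=1010 GT?F → skip
[3] flags=0010 → (cmp)
[4] flags=0010 CS?T → r0=0x74
[5] flags=0010 LS?F → skip
[6] flags=0010 NE?T → r3=0xb8

FIX = (r0, 0x74)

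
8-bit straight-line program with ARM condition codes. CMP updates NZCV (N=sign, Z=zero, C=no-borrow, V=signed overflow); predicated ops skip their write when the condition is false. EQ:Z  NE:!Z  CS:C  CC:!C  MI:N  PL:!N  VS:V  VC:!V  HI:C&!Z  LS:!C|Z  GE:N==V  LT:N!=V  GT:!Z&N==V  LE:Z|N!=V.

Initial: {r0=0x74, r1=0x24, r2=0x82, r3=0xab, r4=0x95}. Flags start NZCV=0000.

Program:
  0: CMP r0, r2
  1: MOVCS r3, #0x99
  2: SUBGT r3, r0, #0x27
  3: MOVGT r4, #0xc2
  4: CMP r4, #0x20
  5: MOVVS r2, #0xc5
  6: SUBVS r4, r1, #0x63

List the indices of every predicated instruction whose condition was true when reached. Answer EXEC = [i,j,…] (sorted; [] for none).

EXEC = [2,3]

0: ✓ CMP  NZCV=1001
1: · MOVCS
2: ✓ SUBGT  r3←0x4d
3: ✓ MOVGT  r4←0xc2
4: ✓ CMP  NZCV=1010
5: · MOVVS
6: · SUBVS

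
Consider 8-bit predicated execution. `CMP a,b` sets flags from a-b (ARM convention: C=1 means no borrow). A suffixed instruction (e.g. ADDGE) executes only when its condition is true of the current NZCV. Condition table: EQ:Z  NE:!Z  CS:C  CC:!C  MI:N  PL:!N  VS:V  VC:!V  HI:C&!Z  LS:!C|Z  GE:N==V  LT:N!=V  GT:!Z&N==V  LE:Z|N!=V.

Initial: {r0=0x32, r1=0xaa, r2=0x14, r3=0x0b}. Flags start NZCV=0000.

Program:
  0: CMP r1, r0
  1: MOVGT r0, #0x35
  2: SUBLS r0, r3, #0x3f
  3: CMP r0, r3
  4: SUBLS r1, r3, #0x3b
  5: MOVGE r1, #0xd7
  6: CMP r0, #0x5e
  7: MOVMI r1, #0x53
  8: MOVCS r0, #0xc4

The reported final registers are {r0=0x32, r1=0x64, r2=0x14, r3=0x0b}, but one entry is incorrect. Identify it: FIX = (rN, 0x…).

FIX = (r1, 0x53)

[0] flags=0011 → (cmp)
[1] flags=0011 GT?F → skip
[2] flags=0011 LS?F → skip
[3] flags=0010 → (cmp)
[4] flags=0010 LS?F → skip
[5] flags=0010 GE?T → r1=0xd7
[6] flags=1000 → (cmp)
[7] flags=1000 MI?T → r1=0x53
[8] flags=1000 CS?F → skip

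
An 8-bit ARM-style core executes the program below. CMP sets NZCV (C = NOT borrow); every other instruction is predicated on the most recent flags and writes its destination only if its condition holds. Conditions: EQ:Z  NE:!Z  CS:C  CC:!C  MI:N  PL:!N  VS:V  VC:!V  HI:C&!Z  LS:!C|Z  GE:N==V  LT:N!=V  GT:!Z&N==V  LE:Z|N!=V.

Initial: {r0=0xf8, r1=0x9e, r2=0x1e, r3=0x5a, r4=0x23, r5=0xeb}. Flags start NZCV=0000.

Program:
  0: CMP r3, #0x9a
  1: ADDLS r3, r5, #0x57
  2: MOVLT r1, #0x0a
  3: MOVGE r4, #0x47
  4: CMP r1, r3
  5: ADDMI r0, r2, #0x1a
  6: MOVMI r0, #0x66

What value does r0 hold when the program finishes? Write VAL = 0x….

VAL = 0xf8

0: ✓ CMP  NZCV=1001
1: ✓ ADDLS  r3←0x42
2: · MOVLT
3: ✓ MOVGE  r4←0x47
4: ✓ CMP  NZCV=0011
5: · ADDMI
6: · MOVMI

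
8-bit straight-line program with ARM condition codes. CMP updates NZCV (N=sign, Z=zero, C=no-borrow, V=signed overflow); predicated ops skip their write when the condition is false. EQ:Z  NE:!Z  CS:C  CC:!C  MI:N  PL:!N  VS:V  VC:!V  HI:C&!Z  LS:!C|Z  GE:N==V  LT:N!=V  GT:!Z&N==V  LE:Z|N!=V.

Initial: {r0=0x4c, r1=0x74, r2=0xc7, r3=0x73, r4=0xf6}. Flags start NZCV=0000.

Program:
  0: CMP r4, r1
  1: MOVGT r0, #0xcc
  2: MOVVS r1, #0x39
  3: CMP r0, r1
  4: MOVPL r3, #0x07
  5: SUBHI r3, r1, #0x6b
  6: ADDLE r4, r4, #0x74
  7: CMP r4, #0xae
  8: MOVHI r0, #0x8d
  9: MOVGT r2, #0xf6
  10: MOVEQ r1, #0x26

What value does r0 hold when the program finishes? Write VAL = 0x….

0: ✓ CMP  NZCV=1010
1: · MOVGT
2: · MOVVS
3: ✓ CMP  NZCV=1000
4: · MOVPL
5: · SUBHI
6: ✓ ADDLE  r4←0x6a
7: ✓ CMP  NZCV=1001
8: · MOVHI
9: ✓ MOVGT  r2←0xf6
10: · MOVEQ

VAL = 0x4c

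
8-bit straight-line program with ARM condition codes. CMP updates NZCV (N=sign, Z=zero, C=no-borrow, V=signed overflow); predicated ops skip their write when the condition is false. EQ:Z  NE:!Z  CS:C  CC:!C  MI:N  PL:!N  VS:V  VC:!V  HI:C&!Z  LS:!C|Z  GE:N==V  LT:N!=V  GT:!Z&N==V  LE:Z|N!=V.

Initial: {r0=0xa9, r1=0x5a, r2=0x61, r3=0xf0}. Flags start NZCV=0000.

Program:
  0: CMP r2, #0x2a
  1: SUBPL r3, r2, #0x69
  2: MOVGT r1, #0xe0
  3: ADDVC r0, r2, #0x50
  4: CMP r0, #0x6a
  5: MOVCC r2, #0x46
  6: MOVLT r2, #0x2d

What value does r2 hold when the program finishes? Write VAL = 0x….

VAL = 0x2d

[0] flags=0010 → (cmp)
[1] flags=0010 PL?T → r3=0xf8
[2] flags=0010 GT?T → r1=0xe0
[3] flags=0010 VC?T → r0=0xb1
[4] flags=0011 → (cmp)
[5] flags=0011 CC?F → skip
[6] flags=0011 LT?T → r2=0x2d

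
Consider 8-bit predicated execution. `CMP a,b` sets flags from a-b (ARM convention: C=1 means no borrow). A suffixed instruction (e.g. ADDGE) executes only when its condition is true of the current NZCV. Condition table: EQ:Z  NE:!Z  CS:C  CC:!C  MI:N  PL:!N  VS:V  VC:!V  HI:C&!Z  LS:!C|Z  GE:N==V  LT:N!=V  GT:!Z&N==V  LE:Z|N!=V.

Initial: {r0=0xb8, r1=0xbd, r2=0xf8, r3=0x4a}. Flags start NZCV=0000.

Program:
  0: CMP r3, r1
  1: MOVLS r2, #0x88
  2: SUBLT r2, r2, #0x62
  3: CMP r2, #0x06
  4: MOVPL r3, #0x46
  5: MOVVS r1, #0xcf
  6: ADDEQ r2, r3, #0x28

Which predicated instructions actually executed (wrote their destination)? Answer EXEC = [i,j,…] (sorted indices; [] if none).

0: ✓ CMP  NZCV=1001
1: ✓ MOVLS  r2←0x88
2: · SUBLT
3: ✓ CMP  NZCV=1010
4: · MOVPL
5: · MOVVS
6: · ADDEQ

EXEC = [1]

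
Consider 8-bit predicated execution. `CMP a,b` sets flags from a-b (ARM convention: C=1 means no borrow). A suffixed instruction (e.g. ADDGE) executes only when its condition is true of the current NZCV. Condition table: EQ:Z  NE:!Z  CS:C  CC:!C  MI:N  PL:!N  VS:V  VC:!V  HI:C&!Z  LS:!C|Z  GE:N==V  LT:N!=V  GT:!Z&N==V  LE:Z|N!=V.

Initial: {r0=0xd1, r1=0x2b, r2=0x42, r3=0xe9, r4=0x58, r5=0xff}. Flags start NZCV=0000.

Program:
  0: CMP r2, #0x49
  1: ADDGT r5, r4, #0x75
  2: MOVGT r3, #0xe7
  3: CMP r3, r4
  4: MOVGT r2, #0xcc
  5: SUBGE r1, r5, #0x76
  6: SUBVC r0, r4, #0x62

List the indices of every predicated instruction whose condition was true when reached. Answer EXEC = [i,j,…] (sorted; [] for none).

EXEC = [6]

[0] flags=1000 → (cmp)
[1] flags=1000 GT?F → skip
[2] flags=1000 GT?F → skip
[3] flags=1010 → (cmp)
[4] flags=1010 GT?F → skip
[5] flags=1010 GE?F → skip
[6] flags=1010 VC?T → r0=0xf6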